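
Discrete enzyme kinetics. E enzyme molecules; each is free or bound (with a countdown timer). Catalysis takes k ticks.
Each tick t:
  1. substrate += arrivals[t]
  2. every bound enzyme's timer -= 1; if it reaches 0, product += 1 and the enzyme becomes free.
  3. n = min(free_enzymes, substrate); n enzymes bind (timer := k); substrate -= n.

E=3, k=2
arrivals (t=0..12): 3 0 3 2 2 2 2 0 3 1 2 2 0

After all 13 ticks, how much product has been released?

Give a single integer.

Answer: 18

Derivation:
t=0: arr=3 -> substrate=0 bound=3 product=0
t=1: arr=0 -> substrate=0 bound=3 product=0
t=2: arr=3 -> substrate=0 bound=3 product=3
t=3: arr=2 -> substrate=2 bound=3 product=3
t=4: arr=2 -> substrate=1 bound=3 product=6
t=5: arr=2 -> substrate=3 bound=3 product=6
t=6: arr=2 -> substrate=2 bound=3 product=9
t=7: arr=0 -> substrate=2 bound=3 product=9
t=8: arr=3 -> substrate=2 bound=3 product=12
t=9: arr=1 -> substrate=3 bound=3 product=12
t=10: arr=2 -> substrate=2 bound=3 product=15
t=11: arr=2 -> substrate=4 bound=3 product=15
t=12: arr=0 -> substrate=1 bound=3 product=18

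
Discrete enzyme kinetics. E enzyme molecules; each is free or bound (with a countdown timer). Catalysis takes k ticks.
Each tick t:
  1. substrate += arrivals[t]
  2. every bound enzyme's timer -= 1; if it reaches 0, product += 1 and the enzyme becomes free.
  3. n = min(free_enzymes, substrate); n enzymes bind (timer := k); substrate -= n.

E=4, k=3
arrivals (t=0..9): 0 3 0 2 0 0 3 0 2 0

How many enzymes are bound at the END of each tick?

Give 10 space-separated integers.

t=0: arr=0 -> substrate=0 bound=0 product=0
t=1: arr=3 -> substrate=0 bound=3 product=0
t=2: arr=0 -> substrate=0 bound=3 product=0
t=3: arr=2 -> substrate=1 bound=4 product=0
t=4: arr=0 -> substrate=0 bound=2 product=3
t=5: arr=0 -> substrate=0 bound=2 product=3
t=6: arr=3 -> substrate=0 bound=4 product=4
t=7: arr=0 -> substrate=0 bound=3 product=5
t=8: arr=2 -> substrate=1 bound=4 product=5
t=9: arr=0 -> substrate=0 bound=2 product=8

Answer: 0 3 3 4 2 2 4 3 4 2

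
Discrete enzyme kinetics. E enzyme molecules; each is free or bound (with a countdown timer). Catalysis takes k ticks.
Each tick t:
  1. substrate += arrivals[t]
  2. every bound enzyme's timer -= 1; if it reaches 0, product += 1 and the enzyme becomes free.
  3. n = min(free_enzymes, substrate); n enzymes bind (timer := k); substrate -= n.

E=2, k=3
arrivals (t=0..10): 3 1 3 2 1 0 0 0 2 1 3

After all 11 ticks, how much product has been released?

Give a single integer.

Answer: 6

Derivation:
t=0: arr=3 -> substrate=1 bound=2 product=0
t=1: arr=1 -> substrate=2 bound=2 product=0
t=2: arr=3 -> substrate=5 bound=2 product=0
t=3: arr=2 -> substrate=5 bound=2 product=2
t=4: arr=1 -> substrate=6 bound=2 product=2
t=5: arr=0 -> substrate=6 bound=2 product=2
t=6: arr=0 -> substrate=4 bound=2 product=4
t=7: arr=0 -> substrate=4 bound=2 product=4
t=8: arr=2 -> substrate=6 bound=2 product=4
t=9: arr=1 -> substrate=5 bound=2 product=6
t=10: arr=3 -> substrate=8 bound=2 product=6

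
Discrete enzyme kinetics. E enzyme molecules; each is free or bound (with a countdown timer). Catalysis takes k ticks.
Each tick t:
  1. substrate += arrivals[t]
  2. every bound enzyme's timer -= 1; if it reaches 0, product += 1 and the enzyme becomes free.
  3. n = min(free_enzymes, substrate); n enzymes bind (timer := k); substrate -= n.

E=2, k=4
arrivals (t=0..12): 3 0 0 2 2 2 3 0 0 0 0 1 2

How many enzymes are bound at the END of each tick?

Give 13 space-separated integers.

t=0: arr=3 -> substrate=1 bound=2 product=0
t=1: arr=0 -> substrate=1 bound=2 product=0
t=2: arr=0 -> substrate=1 bound=2 product=0
t=3: arr=2 -> substrate=3 bound=2 product=0
t=4: arr=2 -> substrate=3 bound=2 product=2
t=5: arr=2 -> substrate=5 bound=2 product=2
t=6: arr=3 -> substrate=8 bound=2 product=2
t=7: arr=0 -> substrate=8 bound=2 product=2
t=8: arr=0 -> substrate=6 bound=2 product=4
t=9: arr=0 -> substrate=6 bound=2 product=4
t=10: arr=0 -> substrate=6 bound=2 product=4
t=11: arr=1 -> substrate=7 bound=2 product=4
t=12: arr=2 -> substrate=7 bound=2 product=6

Answer: 2 2 2 2 2 2 2 2 2 2 2 2 2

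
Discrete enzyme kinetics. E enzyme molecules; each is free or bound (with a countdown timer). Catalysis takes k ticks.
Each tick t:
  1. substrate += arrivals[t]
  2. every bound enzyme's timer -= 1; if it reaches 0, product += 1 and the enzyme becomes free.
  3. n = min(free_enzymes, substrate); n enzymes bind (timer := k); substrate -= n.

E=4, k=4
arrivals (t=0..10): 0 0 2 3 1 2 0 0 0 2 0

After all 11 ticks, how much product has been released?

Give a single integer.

Answer: 6

Derivation:
t=0: arr=0 -> substrate=0 bound=0 product=0
t=1: arr=0 -> substrate=0 bound=0 product=0
t=2: arr=2 -> substrate=0 bound=2 product=0
t=3: arr=3 -> substrate=1 bound=4 product=0
t=4: arr=1 -> substrate=2 bound=4 product=0
t=5: arr=2 -> substrate=4 bound=4 product=0
t=6: arr=0 -> substrate=2 bound=4 product=2
t=7: arr=0 -> substrate=0 bound=4 product=4
t=8: arr=0 -> substrate=0 bound=4 product=4
t=9: arr=2 -> substrate=2 bound=4 product=4
t=10: arr=0 -> substrate=0 bound=4 product=6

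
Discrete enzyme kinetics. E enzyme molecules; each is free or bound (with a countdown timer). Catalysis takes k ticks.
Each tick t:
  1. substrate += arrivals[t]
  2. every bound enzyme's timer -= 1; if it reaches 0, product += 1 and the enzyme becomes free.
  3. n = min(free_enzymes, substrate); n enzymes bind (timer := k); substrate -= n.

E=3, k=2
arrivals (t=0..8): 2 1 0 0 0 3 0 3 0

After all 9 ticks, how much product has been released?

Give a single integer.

t=0: arr=2 -> substrate=0 bound=2 product=0
t=1: arr=1 -> substrate=0 bound=3 product=0
t=2: arr=0 -> substrate=0 bound=1 product=2
t=3: arr=0 -> substrate=0 bound=0 product=3
t=4: arr=0 -> substrate=0 bound=0 product=3
t=5: arr=3 -> substrate=0 bound=3 product=3
t=6: arr=0 -> substrate=0 bound=3 product=3
t=7: arr=3 -> substrate=0 bound=3 product=6
t=8: arr=0 -> substrate=0 bound=3 product=6

Answer: 6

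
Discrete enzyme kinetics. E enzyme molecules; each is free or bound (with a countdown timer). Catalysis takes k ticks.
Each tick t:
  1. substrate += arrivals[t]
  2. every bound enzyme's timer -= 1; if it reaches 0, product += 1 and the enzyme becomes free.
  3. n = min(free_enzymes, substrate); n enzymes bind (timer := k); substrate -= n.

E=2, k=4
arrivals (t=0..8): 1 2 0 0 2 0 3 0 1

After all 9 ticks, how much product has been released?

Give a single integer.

t=0: arr=1 -> substrate=0 bound=1 product=0
t=1: arr=2 -> substrate=1 bound=2 product=0
t=2: arr=0 -> substrate=1 bound=2 product=0
t=3: arr=0 -> substrate=1 bound=2 product=0
t=4: arr=2 -> substrate=2 bound=2 product=1
t=5: arr=0 -> substrate=1 bound=2 product=2
t=6: arr=3 -> substrate=4 bound=2 product=2
t=7: arr=0 -> substrate=4 bound=2 product=2
t=8: arr=1 -> substrate=4 bound=2 product=3

Answer: 3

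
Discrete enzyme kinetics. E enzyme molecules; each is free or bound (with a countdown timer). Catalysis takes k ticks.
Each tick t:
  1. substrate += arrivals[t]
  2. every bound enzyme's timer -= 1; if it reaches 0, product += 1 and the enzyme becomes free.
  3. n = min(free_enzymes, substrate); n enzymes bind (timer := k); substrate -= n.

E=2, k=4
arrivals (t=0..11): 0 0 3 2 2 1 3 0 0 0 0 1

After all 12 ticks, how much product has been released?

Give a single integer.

Answer: 4

Derivation:
t=0: arr=0 -> substrate=0 bound=0 product=0
t=1: arr=0 -> substrate=0 bound=0 product=0
t=2: arr=3 -> substrate=1 bound=2 product=0
t=3: arr=2 -> substrate=3 bound=2 product=0
t=4: arr=2 -> substrate=5 bound=2 product=0
t=5: arr=1 -> substrate=6 bound=2 product=0
t=6: arr=3 -> substrate=7 bound=2 product=2
t=7: arr=0 -> substrate=7 bound=2 product=2
t=8: arr=0 -> substrate=7 bound=2 product=2
t=9: arr=0 -> substrate=7 bound=2 product=2
t=10: arr=0 -> substrate=5 bound=2 product=4
t=11: arr=1 -> substrate=6 bound=2 product=4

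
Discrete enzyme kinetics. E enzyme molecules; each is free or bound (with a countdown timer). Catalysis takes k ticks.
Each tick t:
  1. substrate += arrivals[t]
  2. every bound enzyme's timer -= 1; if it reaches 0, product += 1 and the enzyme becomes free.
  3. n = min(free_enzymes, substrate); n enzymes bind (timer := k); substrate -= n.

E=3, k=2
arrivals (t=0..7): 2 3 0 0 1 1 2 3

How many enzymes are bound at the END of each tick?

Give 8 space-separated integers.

Answer: 2 3 3 2 1 2 3 3

Derivation:
t=0: arr=2 -> substrate=0 bound=2 product=0
t=1: arr=3 -> substrate=2 bound=3 product=0
t=2: arr=0 -> substrate=0 bound=3 product=2
t=3: arr=0 -> substrate=0 bound=2 product=3
t=4: arr=1 -> substrate=0 bound=1 product=5
t=5: arr=1 -> substrate=0 bound=2 product=5
t=6: arr=2 -> substrate=0 bound=3 product=6
t=7: arr=3 -> substrate=2 bound=3 product=7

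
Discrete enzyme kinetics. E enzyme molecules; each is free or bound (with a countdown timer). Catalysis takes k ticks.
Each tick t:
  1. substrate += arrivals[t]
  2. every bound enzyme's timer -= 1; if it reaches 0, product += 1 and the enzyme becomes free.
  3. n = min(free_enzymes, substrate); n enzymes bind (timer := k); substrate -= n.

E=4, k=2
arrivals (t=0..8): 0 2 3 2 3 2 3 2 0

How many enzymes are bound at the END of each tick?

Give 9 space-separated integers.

t=0: arr=0 -> substrate=0 bound=0 product=0
t=1: arr=2 -> substrate=0 bound=2 product=0
t=2: arr=3 -> substrate=1 bound=4 product=0
t=3: arr=2 -> substrate=1 bound=4 product=2
t=4: arr=3 -> substrate=2 bound=4 product=4
t=5: arr=2 -> substrate=2 bound=4 product=6
t=6: arr=3 -> substrate=3 bound=4 product=8
t=7: arr=2 -> substrate=3 bound=4 product=10
t=8: arr=0 -> substrate=1 bound=4 product=12

Answer: 0 2 4 4 4 4 4 4 4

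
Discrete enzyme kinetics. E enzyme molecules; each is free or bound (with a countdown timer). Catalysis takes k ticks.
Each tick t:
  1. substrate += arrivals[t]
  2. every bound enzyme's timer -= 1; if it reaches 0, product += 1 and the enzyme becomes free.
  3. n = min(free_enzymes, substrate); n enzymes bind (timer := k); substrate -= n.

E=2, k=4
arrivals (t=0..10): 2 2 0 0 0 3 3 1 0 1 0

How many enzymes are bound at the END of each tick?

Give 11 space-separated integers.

t=0: arr=2 -> substrate=0 bound=2 product=0
t=1: arr=2 -> substrate=2 bound=2 product=0
t=2: arr=0 -> substrate=2 bound=2 product=0
t=3: arr=0 -> substrate=2 bound=2 product=0
t=4: arr=0 -> substrate=0 bound=2 product=2
t=5: arr=3 -> substrate=3 bound=2 product=2
t=6: arr=3 -> substrate=6 bound=2 product=2
t=7: arr=1 -> substrate=7 bound=2 product=2
t=8: arr=0 -> substrate=5 bound=2 product=4
t=9: arr=1 -> substrate=6 bound=2 product=4
t=10: arr=0 -> substrate=6 bound=2 product=4

Answer: 2 2 2 2 2 2 2 2 2 2 2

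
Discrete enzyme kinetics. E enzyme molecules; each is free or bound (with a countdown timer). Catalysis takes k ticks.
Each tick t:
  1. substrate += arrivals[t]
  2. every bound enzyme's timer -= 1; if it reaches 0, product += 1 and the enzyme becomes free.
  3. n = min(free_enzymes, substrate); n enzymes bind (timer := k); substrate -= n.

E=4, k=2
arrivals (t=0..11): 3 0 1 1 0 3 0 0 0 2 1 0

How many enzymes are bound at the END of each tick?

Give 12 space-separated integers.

t=0: arr=3 -> substrate=0 bound=3 product=0
t=1: arr=0 -> substrate=0 bound=3 product=0
t=2: arr=1 -> substrate=0 bound=1 product=3
t=3: arr=1 -> substrate=0 bound=2 product=3
t=4: arr=0 -> substrate=0 bound=1 product=4
t=5: arr=3 -> substrate=0 bound=3 product=5
t=6: arr=0 -> substrate=0 bound=3 product=5
t=7: arr=0 -> substrate=0 bound=0 product=8
t=8: arr=0 -> substrate=0 bound=0 product=8
t=9: arr=2 -> substrate=0 bound=2 product=8
t=10: arr=1 -> substrate=0 bound=3 product=8
t=11: arr=0 -> substrate=0 bound=1 product=10

Answer: 3 3 1 2 1 3 3 0 0 2 3 1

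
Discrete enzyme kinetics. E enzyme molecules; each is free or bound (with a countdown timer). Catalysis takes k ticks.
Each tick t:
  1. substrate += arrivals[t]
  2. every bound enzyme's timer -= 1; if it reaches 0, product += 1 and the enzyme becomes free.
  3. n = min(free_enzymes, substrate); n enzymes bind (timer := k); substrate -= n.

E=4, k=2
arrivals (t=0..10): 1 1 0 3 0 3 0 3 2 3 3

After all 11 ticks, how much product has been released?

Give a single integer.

t=0: arr=1 -> substrate=0 bound=1 product=0
t=1: arr=1 -> substrate=0 bound=2 product=0
t=2: arr=0 -> substrate=0 bound=1 product=1
t=3: arr=3 -> substrate=0 bound=3 product=2
t=4: arr=0 -> substrate=0 bound=3 product=2
t=5: arr=3 -> substrate=0 bound=3 product=5
t=6: arr=0 -> substrate=0 bound=3 product=5
t=7: arr=3 -> substrate=0 bound=3 product=8
t=8: arr=2 -> substrate=1 bound=4 product=8
t=9: arr=3 -> substrate=1 bound=4 product=11
t=10: arr=3 -> substrate=3 bound=4 product=12

Answer: 12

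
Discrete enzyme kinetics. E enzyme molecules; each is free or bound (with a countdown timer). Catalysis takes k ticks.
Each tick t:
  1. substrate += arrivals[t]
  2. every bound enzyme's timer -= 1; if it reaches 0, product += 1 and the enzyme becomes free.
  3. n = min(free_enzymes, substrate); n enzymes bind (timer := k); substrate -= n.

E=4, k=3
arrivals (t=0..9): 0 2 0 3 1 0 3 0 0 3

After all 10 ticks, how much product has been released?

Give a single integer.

t=0: arr=0 -> substrate=0 bound=0 product=0
t=1: arr=2 -> substrate=0 bound=2 product=0
t=2: arr=0 -> substrate=0 bound=2 product=0
t=3: arr=3 -> substrate=1 bound=4 product=0
t=4: arr=1 -> substrate=0 bound=4 product=2
t=5: arr=0 -> substrate=0 bound=4 product=2
t=6: arr=3 -> substrate=1 bound=4 product=4
t=7: arr=0 -> substrate=0 bound=3 product=6
t=8: arr=0 -> substrate=0 bound=3 product=6
t=9: arr=3 -> substrate=0 bound=4 product=8

Answer: 8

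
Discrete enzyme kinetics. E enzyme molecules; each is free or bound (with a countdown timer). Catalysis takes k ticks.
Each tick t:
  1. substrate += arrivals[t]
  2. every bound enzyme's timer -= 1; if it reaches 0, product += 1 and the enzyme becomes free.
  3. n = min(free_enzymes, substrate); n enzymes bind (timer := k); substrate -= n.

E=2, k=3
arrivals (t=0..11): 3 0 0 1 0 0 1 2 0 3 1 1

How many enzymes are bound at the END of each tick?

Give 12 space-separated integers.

Answer: 2 2 2 2 2 2 1 2 2 2 2 2

Derivation:
t=0: arr=3 -> substrate=1 bound=2 product=0
t=1: arr=0 -> substrate=1 bound=2 product=0
t=2: arr=0 -> substrate=1 bound=2 product=0
t=3: arr=1 -> substrate=0 bound=2 product=2
t=4: arr=0 -> substrate=0 bound=2 product=2
t=5: arr=0 -> substrate=0 bound=2 product=2
t=6: arr=1 -> substrate=0 bound=1 product=4
t=7: arr=2 -> substrate=1 bound=2 product=4
t=8: arr=0 -> substrate=1 bound=2 product=4
t=9: arr=3 -> substrate=3 bound=2 product=5
t=10: arr=1 -> substrate=3 bound=2 product=6
t=11: arr=1 -> substrate=4 bound=2 product=6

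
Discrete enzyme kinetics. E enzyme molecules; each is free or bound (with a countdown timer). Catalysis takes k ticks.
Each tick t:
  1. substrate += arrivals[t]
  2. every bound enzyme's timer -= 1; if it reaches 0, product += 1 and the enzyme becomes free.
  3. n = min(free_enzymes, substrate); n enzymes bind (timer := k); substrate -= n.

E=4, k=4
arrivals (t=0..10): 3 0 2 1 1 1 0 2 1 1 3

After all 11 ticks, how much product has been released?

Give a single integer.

Answer: 8

Derivation:
t=0: arr=3 -> substrate=0 bound=3 product=0
t=1: arr=0 -> substrate=0 bound=3 product=0
t=2: arr=2 -> substrate=1 bound=4 product=0
t=3: arr=1 -> substrate=2 bound=4 product=0
t=4: arr=1 -> substrate=0 bound=4 product=3
t=5: arr=1 -> substrate=1 bound=4 product=3
t=6: arr=0 -> substrate=0 bound=4 product=4
t=7: arr=2 -> substrate=2 bound=4 product=4
t=8: arr=1 -> substrate=0 bound=4 product=7
t=9: arr=1 -> substrate=1 bound=4 product=7
t=10: arr=3 -> substrate=3 bound=4 product=8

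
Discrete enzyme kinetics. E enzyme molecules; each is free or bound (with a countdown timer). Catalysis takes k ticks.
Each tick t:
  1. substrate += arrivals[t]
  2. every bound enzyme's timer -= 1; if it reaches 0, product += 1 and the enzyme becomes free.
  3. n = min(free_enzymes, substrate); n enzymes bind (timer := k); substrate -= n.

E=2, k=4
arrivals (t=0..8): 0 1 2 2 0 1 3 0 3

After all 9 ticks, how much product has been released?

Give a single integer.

t=0: arr=0 -> substrate=0 bound=0 product=0
t=1: arr=1 -> substrate=0 bound=1 product=0
t=2: arr=2 -> substrate=1 bound=2 product=0
t=3: arr=2 -> substrate=3 bound=2 product=0
t=4: arr=0 -> substrate=3 bound=2 product=0
t=5: arr=1 -> substrate=3 bound=2 product=1
t=6: arr=3 -> substrate=5 bound=2 product=2
t=7: arr=0 -> substrate=5 bound=2 product=2
t=8: arr=3 -> substrate=8 bound=2 product=2

Answer: 2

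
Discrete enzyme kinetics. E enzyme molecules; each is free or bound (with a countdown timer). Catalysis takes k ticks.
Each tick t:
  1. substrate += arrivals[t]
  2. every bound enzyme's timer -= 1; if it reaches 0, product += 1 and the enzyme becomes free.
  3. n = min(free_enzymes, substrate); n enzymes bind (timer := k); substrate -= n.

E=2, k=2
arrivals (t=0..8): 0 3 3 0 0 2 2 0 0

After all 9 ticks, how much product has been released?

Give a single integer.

Answer: 6

Derivation:
t=0: arr=0 -> substrate=0 bound=0 product=0
t=1: arr=3 -> substrate=1 bound=2 product=0
t=2: arr=3 -> substrate=4 bound=2 product=0
t=3: arr=0 -> substrate=2 bound=2 product=2
t=4: arr=0 -> substrate=2 bound=2 product=2
t=5: arr=2 -> substrate=2 bound=2 product=4
t=6: arr=2 -> substrate=4 bound=2 product=4
t=7: arr=0 -> substrate=2 bound=2 product=6
t=8: arr=0 -> substrate=2 bound=2 product=6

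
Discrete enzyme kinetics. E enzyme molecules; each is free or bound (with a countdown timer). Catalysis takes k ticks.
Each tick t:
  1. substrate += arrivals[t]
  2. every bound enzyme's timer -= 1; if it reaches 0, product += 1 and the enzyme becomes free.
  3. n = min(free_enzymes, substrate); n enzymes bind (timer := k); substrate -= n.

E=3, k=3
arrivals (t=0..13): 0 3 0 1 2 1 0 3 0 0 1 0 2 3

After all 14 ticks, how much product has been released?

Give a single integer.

t=0: arr=0 -> substrate=0 bound=0 product=0
t=1: arr=3 -> substrate=0 bound=3 product=0
t=2: arr=0 -> substrate=0 bound=3 product=0
t=3: arr=1 -> substrate=1 bound=3 product=0
t=4: arr=2 -> substrate=0 bound=3 product=3
t=5: arr=1 -> substrate=1 bound=3 product=3
t=6: arr=0 -> substrate=1 bound=3 product=3
t=7: arr=3 -> substrate=1 bound=3 product=6
t=8: arr=0 -> substrate=1 bound=3 product=6
t=9: arr=0 -> substrate=1 bound=3 product=6
t=10: arr=1 -> substrate=0 bound=2 product=9
t=11: arr=0 -> substrate=0 bound=2 product=9
t=12: arr=2 -> substrate=1 bound=3 product=9
t=13: arr=3 -> substrate=2 bound=3 product=11

Answer: 11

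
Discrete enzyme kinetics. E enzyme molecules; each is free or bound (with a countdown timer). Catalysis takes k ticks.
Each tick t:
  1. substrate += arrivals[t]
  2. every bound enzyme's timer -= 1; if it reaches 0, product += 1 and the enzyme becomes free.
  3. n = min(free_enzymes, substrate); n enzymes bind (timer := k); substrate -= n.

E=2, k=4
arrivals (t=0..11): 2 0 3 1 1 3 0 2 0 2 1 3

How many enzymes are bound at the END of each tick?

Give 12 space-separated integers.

t=0: arr=2 -> substrate=0 bound=2 product=0
t=1: arr=0 -> substrate=0 bound=2 product=0
t=2: arr=3 -> substrate=3 bound=2 product=0
t=3: arr=1 -> substrate=4 bound=2 product=0
t=4: arr=1 -> substrate=3 bound=2 product=2
t=5: arr=3 -> substrate=6 bound=2 product=2
t=6: arr=0 -> substrate=6 bound=2 product=2
t=7: arr=2 -> substrate=8 bound=2 product=2
t=8: arr=0 -> substrate=6 bound=2 product=4
t=9: arr=2 -> substrate=8 bound=2 product=4
t=10: arr=1 -> substrate=9 bound=2 product=4
t=11: arr=3 -> substrate=12 bound=2 product=4

Answer: 2 2 2 2 2 2 2 2 2 2 2 2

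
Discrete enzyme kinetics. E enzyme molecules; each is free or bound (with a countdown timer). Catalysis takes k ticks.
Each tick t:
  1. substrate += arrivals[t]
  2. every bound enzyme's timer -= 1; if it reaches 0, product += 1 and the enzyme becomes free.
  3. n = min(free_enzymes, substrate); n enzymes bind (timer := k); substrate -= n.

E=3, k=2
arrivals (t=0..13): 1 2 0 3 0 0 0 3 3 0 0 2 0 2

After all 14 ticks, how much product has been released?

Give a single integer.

Answer: 14

Derivation:
t=0: arr=1 -> substrate=0 bound=1 product=0
t=1: arr=2 -> substrate=0 bound=3 product=0
t=2: arr=0 -> substrate=0 bound=2 product=1
t=3: arr=3 -> substrate=0 bound=3 product=3
t=4: arr=0 -> substrate=0 bound=3 product=3
t=5: arr=0 -> substrate=0 bound=0 product=6
t=6: arr=0 -> substrate=0 bound=0 product=6
t=7: arr=3 -> substrate=0 bound=3 product=6
t=8: arr=3 -> substrate=3 bound=3 product=6
t=9: arr=0 -> substrate=0 bound=3 product=9
t=10: arr=0 -> substrate=0 bound=3 product=9
t=11: arr=2 -> substrate=0 bound=2 product=12
t=12: arr=0 -> substrate=0 bound=2 product=12
t=13: arr=2 -> substrate=0 bound=2 product=14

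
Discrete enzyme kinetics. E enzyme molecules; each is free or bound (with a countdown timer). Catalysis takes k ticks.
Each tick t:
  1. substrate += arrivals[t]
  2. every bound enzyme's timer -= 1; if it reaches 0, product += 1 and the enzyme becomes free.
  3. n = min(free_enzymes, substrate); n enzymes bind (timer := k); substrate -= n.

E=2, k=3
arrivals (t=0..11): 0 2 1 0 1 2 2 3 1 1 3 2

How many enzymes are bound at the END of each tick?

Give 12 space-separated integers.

Answer: 0 2 2 2 2 2 2 2 2 2 2 2

Derivation:
t=0: arr=0 -> substrate=0 bound=0 product=0
t=1: arr=2 -> substrate=0 bound=2 product=0
t=2: arr=1 -> substrate=1 bound=2 product=0
t=3: arr=0 -> substrate=1 bound=2 product=0
t=4: arr=1 -> substrate=0 bound=2 product=2
t=5: arr=2 -> substrate=2 bound=2 product=2
t=6: arr=2 -> substrate=4 bound=2 product=2
t=7: arr=3 -> substrate=5 bound=2 product=4
t=8: arr=1 -> substrate=6 bound=2 product=4
t=9: arr=1 -> substrate=7 bound=2 product=4
t=10: arr=3 -> substrate=8 bound=2 product=6
t=11: arr=2 -> substrate=10 bound=2 product=6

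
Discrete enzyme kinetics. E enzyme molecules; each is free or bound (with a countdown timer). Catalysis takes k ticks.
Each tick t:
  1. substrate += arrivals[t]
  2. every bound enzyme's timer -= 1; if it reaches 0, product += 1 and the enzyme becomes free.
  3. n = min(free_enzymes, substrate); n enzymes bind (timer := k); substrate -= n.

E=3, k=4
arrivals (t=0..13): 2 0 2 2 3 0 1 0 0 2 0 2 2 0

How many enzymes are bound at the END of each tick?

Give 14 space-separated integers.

Answer: 2 2 3 3 3 3 3 3 3 3 3 3 3 3

Derivation:
t=0: arr=2 -> substrate=0 bound=2 product=0
t=1: arr=0 -> substrate=0 bound=2 product=0
t=2: arr=2 -> substrate=1 bound=3 product=0
t=3: arr=2 -> substrate=3 bound=3 product=0
t=4: arr=3 -> substrate=4 bound=3 product=2
t=5: arr=0 -> substrate=4 bound=3 product=2
t=6: arr=1 -> substrate=4 bound=3 product=3
t=7: arr=0 -> substrate=4 bound=3 product=3
t=8: arr=0 -> substrate=2 bound=3 product=5
t=9: arr=2 -> substrate=4 bound=3 product=5
t=10: arr=0 -> substrate=3 bound=3 product=6
t=11: arr=2 -> substrate=5 bound=3 product=6
t=12: arr=2 -> substrate=5 bound=3 product=8
t=13: arr=0 -> substrate=5 bound=3 product=8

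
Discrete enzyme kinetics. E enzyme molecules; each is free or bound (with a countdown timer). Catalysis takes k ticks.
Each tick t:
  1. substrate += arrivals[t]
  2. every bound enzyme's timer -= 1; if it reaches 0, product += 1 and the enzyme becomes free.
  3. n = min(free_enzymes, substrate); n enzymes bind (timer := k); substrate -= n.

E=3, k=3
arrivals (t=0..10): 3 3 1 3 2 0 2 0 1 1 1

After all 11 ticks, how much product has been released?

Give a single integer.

t=0: arr=3 -> substrate=0 bound=3 product=0
t=1: arr=3 -> substrate=3 bound=3 product=0
t=2: arr=1 -> substrate=4 bound=3 product=0
t=3: arr=3 -> substrate=4 bound=3 product=3
t=4: arr=2 -> substrate=6 bound=3 product=3
t=5: arr=0 -> substrate=6 bound=3 product=3
t=6: arr=2 -> substrate=5 bound=3 product=6
t=7: arr=0 -> substrate=5 bound=3 product=6
t=8: arr=1 -> substrate=6 bound=3 product=6
t=9: arr=1 -> substrate=4 bound=3 product=9
t=10: arr=1 -> substrate=5 bound=3 product=9

Answer: 9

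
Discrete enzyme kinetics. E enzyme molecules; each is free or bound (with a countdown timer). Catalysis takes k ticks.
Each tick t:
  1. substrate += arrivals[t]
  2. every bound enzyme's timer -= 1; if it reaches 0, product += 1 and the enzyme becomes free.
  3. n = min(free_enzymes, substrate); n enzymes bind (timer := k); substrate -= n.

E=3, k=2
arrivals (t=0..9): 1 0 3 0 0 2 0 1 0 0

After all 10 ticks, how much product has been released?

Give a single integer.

Answer: 7

Derivation:
t=0: arr=1 -> substrate=0 bound=1 product=0
t=1: arr=0 -> substrate=0 bound=1 product=0
t=2: arr=3 -> substrate=0 bound=3 product=1
t=3: arr=0 -> substrate=0 bound=3 product=1
t=4: arr=0 -> substrate=0 bound=0 product=4
t=5: arr=2 -> substrate=0 bound=2 product=4
t=6: arr=0 -> substrate=0 bound=2 product=4
t=7: arr=1 -> substrate=0 bound=1 product=6
t=8: arr=0 -> substrate=0 bound=1 product=6
t=9: arr=0 -> substrate=0 bound=0 product=7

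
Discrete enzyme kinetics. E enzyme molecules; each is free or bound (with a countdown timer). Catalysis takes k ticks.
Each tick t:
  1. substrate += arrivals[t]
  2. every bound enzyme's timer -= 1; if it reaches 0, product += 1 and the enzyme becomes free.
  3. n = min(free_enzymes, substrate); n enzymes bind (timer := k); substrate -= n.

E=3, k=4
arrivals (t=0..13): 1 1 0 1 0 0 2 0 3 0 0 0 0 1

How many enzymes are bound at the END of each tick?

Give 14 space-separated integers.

t=0: arr=1 -> substrate=0 bound=1 product=0
t=1: arr=1 -> substrate=0 bound=2 product=0
t=2: arr=0 -> substrate=0 bound=2 product=0
t=3: arr=1 -> substrate=0 bound=3 product=0
t=4: arr=0 -> substrate=0 bound=2 product=1
t=5: arr=0 -> substrate=0 bound=1 product=2
t=6: arr=2 -> substrate=0 bound=3 product=2
t=7: arr=0 -> substrate=0 bound=2 product=3
t=8: arr=3 -> substrate=2 bound=3 product=3
t=9: arr=0 -> substrate=2 bound=3 product=3
t=10: arr=0 -> substrate=0 bound=3 product=5
t=11: arr=0 -> substrate=0 bound=3 product=5
t=12: arr=0 -> substrate=0 bound=2 product=6
t=13: arr=1 -> substrate=0 bound=3 product=6

Answer: 1 2 2 3 2 1 3 2 3 3 3 3 2 3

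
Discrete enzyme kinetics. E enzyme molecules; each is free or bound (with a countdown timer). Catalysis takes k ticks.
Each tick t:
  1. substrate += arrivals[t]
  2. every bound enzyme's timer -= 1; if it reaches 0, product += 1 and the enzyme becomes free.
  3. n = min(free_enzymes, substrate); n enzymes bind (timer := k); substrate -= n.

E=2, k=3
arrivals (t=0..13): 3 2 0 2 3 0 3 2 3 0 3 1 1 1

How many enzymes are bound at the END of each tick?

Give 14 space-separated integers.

t=0: arr=3 -> substrate=1 bound=2 product=0
t=1: arr=2 -> substrate=3 bound=2 product=0
t=2: arr=0 -> substrate=3 bound=2 product=0
t=3: arr=2 -> substrate=3 bound=2 product=2
t=4: arr=3 -> substrate=6 bound=2 product=2
t=5: arr=0 -> substrate=6 bound=2 product=2
t=6: arr=3 -> substrate=7 bound=2 product=4
t=7: arr=2 -> substrate=9 bound=2 product=4
t=8: arr=3 -> substrate=12 bound=2 product=4
t=9: arr=0 -> substrate=10 bound=2 product=6
t=10: arr=3 -> substrate=13 bound=2 product=6
t=11: arr=1 -> substrate=14 bound=2 product=6
t=12: arr=1 -> substrate=13 bound=2 product=8
t=13: arr=1 -> substrate=14 bound=2 product=8

Answer: 2 2 2 2 2 2 2 2 2 2 2 2 2 2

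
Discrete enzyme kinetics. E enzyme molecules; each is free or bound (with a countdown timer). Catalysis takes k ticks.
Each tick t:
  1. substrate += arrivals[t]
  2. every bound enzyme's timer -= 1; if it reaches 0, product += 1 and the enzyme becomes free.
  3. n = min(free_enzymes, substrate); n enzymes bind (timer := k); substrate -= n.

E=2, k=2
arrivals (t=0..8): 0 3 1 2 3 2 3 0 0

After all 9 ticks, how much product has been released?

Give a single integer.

t=0: arr=0 -> substrate=0 bound=0 product=0
t=1: arr=3 -> substrate=1 bound=2 product=0
t=2: arr=1 -> substrate=2 bound=2 product=0
t=3: arr=2 -> substrate=2 bound=2 product=2
t=4: arr=3 -> substrate=5 bound=2 product=2
t=5: arr=2 -> substrate=5 bound=2 product=4
t=6: arr=3 -> substrate=8 bound=2 product=4
t=7: arr=0 -> substrate=6 bound=2 product=6
t=8: arr=0 -> substrate=6 bound=2 product=6

Answer: 6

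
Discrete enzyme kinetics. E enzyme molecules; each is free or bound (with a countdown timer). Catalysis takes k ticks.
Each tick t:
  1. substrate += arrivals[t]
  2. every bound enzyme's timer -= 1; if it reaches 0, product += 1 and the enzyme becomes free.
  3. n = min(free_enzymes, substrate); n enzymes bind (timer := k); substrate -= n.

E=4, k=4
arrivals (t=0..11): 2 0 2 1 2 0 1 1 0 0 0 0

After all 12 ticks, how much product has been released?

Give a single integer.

Answer: 8

Derivation:
t=0: arr=2 -> substrate=0 bound=2 product=0
t=1: arr=0 -> substrate=0 bound=2 product=0
t=2: arr=2 -> substrate=0 bound=4 product=0
t=3: arr=1 -> substrate=1 bound=4 product=0
t=4: arr=2 -> substrate=1 bound=4 product=2
t=5: arr=0 -> substrate=1 bound=4 product=2
t=6: arr=1 -> substrate=0 bound=4 product=4
t=7: arr=1 -> substrate=1 bound=4 product=4
t=8: arr=0 -> substrate=0 bound=3 product=6
t=9: arr=0 -> substrate=0 bound=3 product=6
t=10: arr=0 -> substrate=0 bound=1 product=8
t=11: arr=0 -> substrate=0 bound=1 product=8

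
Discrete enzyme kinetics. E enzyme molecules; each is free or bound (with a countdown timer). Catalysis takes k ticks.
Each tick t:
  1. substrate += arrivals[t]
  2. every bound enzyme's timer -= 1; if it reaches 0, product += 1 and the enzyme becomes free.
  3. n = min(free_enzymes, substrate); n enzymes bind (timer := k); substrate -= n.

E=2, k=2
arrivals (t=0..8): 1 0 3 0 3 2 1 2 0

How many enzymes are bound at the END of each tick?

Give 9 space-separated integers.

Answer: 1 1 2 2 2 2 2 2 2

Derivation:
t=0: arr=1 -> substrate=0 bound=1 product=0
t=1: arr=0 -> substrate=0 bound=1 product=0
t=2: arr=3 -> substrate=1 bound=2 product=1
t=3: arr=0 -> substrate=1 bound=2 product=1
t=4: arr=3 -> substrate=2 bound=2 product=3
t=5: arr=2 -> substrate=4 bound=2 product=3
t=6: arr=1 -> substrate=3 bound=2 product=5
t=7: arr=2 -> substrate=5 bound=2 product=5
t=8: arr=0 -> substrate=3 bound=2 product=7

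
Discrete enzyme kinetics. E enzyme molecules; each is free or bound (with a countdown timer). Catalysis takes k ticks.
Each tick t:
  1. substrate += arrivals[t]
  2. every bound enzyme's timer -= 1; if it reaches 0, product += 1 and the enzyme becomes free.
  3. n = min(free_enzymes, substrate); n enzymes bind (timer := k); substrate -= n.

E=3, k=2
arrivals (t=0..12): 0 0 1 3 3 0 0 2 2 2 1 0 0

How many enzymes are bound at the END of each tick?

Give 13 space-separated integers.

Answer: 0 0 1 3 3 3 3 3 3 3 3 2 1

Derivation:
t=0: arr=0 -> substrate=0 bound=0 product=0
t=1: arr=0 -> substrate=0 bound=0 product=0
t=2: arr=1 -> substrate=0 bound=1 product=0
t=3: arr=3 -> substrate=1 bound=3 product=0
t=4: arr=3 -> substrate=3 bound=3 product=1
t=5: arr=0 -> substrate=1 bound=3 product=3
t=6: arr=0 -> substrate=0 bound=3 product=4
t=7: arr=2 -> substrate=0 bound=3 product=6
t=8: arr=2 -> substrate=1 bound=3 product=7
t=9: arr=2 -> substrate=1 bound=3 product=9
t=10: arr=1 -> substrate=1 bound=3 product=10
t=11: arr=0 -> substrate=0 bound=2 product=12
t=12: arr=0 -> substrate=0 bound=1 product=13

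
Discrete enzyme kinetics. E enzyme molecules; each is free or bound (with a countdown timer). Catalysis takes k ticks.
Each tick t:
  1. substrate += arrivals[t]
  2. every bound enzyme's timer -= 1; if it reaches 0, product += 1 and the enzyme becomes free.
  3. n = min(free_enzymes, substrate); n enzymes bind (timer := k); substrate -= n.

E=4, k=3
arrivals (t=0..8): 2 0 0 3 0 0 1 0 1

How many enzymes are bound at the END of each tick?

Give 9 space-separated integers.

t=0: arr=2 -> substrate=0 bound=2 product=0
t=1: arr=0 -> substrate=0 bound=2 product=0
t=2: arr=0 -> substrate=0 bound=2 product=0
t=3: arr=3 -> substrate=0 bound=3 product=2
t=4: arr=0 -> substrate=0 bound=3 product=2
t=5: arr=0 -> substrate=0 bound=3 product=2
t=6: arr=1 -> substrate=0 bound=1 product=5
t=7: arr=0 -> substrate=0 bound=1 product=5
t=8: arr=1 -> substrate=0 bound=2 product=5

Answer: 2 2 2 3 3 3 1 1 2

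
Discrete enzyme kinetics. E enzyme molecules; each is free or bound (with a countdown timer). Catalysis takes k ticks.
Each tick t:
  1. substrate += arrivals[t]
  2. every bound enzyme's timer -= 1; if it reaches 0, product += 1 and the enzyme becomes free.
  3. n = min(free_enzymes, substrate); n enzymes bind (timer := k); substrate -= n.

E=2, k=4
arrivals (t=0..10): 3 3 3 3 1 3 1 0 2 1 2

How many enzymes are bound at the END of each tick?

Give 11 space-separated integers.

t=0: arr=3 -> substrate=1 bound=2 product=0
t=1: arr=3 -> substrate=4 bound=2 product=0
t=2: arr=3 -> substrate=7 bound=2 product=0
t=3: arr=3 -> substrate=10 bound=2 product=0
t=4: arr=1 -> substrate=9 bound=2 product=2
t=5: arr=3 -> substrate=12 bound=2 product=2
t=6: arr=1 -> substrate=13 bound=2 product=2
t=7: arr=0 -> substrate=13 bound=2 product=2
t=8: arr=2 -> substrate=13 bound=2 product=4
t=9: arr=1 -> substrate=14 bound=2 product=4
t=10: arr=2 -> substrate=16 bound=2 product=4

Answer: 2 2 2 2 2 2 2 2 2 2 2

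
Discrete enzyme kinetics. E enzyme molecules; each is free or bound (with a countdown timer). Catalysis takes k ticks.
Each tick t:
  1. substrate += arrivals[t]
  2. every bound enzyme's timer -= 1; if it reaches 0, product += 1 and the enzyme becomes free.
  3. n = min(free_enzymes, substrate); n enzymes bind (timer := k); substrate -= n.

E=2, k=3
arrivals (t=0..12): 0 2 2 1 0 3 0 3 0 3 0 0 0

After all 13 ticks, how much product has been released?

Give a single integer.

Answer: 6

Derivation:
t=0: arr=0 -> substrate=0 bound=0 product=0
t=1: arr=2 -> substrate=0 bound=2 product=0
t=2: arr=2 -> substrate=2 bound=2 product=0
t=3: arr=1 -> substrate=3 bound=2 product=0
t=4: arr=0 -> substrate=1 bound=2 product=2
t=5: arr=3 -> substrate=4 bound=2 product=2
t=6: arr=0 -> substrate=4 bound=2 product=2
t=7: arr=3 -> substrate=5 bound=2 product=4
t=8: arr=0 -> substrate=5 bound=2 product=4
t=9: arr=3 -> substrate=8 bound=2 product=4
t=10: arr=0 -> substrate=6 bound=2 product=6
t=11: arr=0 -> substrate=6 bound=2 product=6
t=12: arr=0 -> substrate=6 bound=2 product=6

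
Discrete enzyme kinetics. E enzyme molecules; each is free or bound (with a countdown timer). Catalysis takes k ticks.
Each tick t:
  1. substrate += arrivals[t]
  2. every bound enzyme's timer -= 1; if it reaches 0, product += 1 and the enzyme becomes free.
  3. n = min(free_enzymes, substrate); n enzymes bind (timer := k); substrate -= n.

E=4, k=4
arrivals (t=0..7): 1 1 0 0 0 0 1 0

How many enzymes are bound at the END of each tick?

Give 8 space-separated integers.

t=0: arr=1 -> substrate=0 bound=1 product=0
t=1: arr=1 -> substrate=0 bound=2 product=0
t=2: arr=0 -> substrate=0 bound=2 product=0
t=3: arr=0 -> substrate=0 bound=2 product=0
t=4: arr=0 -> substrate=0 bound=1 product=1
t=5: arr=0 -> substrate=0 bound=0 product=2
t=6: arr=1 -> substrate=0 bound=1 product=2
t=7: arr=0 -> substrate=0 bound=1 product=2

Answer: 1 2 2 2 1 0 1 1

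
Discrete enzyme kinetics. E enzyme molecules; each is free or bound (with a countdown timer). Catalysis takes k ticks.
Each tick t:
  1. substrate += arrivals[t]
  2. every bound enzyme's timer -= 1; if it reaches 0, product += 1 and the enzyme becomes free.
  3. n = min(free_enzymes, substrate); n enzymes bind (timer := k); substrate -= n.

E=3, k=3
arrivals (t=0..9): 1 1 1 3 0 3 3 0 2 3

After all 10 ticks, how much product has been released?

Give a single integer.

t=0: arr=1 -> substrate=0 bound=1 product=0
t=1: arr=1 -> substrate=0 bound=2 product=0
t=2: arr=1 -> substrate=0 bound=3 product=0
t=3: arr=3 -> substrate=2 bound=3 product=1
t=4: arr=0 -> substrate=1 bound=3 product=2
t=5: arr=3 -> substrate=3 bound=3 product=3
t=6: arr=3 -> substrate=5 bound=3 product=4
t=7: arr=0 -> substrate=4 bound=3 product=5
t=8: arr=2 -> substrate=5 bound=3 product=6
t=9: arr=3 -> substrate=7 bound=3 product=7

Answer: 7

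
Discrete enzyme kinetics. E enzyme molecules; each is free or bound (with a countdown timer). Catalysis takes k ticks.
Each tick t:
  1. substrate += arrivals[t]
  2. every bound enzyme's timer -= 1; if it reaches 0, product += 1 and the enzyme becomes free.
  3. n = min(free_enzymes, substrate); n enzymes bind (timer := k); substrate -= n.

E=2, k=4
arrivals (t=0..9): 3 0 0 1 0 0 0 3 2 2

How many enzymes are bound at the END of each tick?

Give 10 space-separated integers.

t=0: arr=3 -> substrate=1 bound=2 product=0
t=1: arr=0 -> substrate=1 bound=2 product=0
t=2: arr=0 -> substrate=1 bound=2 product=0
t=3: arr=1 -> substrate=2 bound=2 product=0
t=4: arr=0 -> substrate=0 bound=2 product=2
t=5: arr=0 -> substrate=0 bound=2 product=2
t=6: arr=0 -> substrate=0 bound=2 product=2
t=7: arr=3 -> substrate=3 bound=2 product=2
t=8: arr=2 -> substrate=3 bound=2 product=4
t=9: arr=2 -> substrate=5 bound=2 product=4

Answer: 2 2 2 2 2 2 2 2 2 2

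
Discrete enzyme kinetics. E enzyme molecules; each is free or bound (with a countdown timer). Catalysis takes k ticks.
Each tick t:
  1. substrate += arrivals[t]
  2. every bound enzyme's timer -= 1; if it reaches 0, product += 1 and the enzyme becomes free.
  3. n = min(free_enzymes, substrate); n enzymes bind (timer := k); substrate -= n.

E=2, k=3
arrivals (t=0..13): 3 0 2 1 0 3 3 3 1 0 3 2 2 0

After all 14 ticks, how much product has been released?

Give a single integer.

t=0: arr=3 -> substrate=1 bound=2 product=0
t=1: arr=0 -> substrate=1 bound=2 product=0
t=2: arr=2 -> substrate=3 bound=2 product=0
t=3: arr=1 -> substrate=2 bound=2 product=2
t=4: arr=0 -> substrate=2 bound=2 product=2
t=5: arr=3 -> substrate=5 bound=2 product=2
t=6: arr=3 -> substrate=6 bound=2 product=4
t=7: arr=3 -> substrate=9 bound=2 product=4
t=8: arr=1 -> substrate=10 bound=2 product=4
t=9: arr=0 -> substrate=8 bound=2 product=6
t=10: arr=3 -> substrate=11 bound=2 product=6
t=11: arr=2 -> substrate=13 bound=2 product=6
t=12: arr=2 -> substrate=13 bound=2 product=8
t=13: arr=0 -> substrate=13 bound=2 product=8

Answer: 8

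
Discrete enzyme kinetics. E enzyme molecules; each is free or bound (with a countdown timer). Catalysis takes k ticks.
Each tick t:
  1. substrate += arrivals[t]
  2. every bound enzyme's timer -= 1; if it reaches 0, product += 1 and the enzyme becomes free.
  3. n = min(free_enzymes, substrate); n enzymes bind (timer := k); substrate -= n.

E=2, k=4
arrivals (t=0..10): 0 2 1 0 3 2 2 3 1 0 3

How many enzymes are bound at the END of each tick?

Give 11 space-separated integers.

Answer: 0 2 2 2 2 2 2 2 2 2 2

Derivation:
t=0: arr=0 -> substrate=0 bound=0 product=0
t=1: arr=2 -> substrate=0 bound=2 product=0
t=2: arr=1 -> substrate=1 bound=2 product=0
t=3: arr=0 -> substrate=1 bound=2 product=0
t=4: arr=3 -> substrate=4 bound=2 product=0
t=5: arr=2 -> substrate=4 bound=2 product=2
t=6: arr=2 -> substrate=6 bound=2 product=2
t=7: arr=3 -> substrate=9 bound=2 product=2
t=8: arr=1 -> substrate=10 bound=2 product=2
t=9: arr=0 -> substrate=8 bound=2 product=4
t=10: arr=3 -> substrate=11 bound=2 product=4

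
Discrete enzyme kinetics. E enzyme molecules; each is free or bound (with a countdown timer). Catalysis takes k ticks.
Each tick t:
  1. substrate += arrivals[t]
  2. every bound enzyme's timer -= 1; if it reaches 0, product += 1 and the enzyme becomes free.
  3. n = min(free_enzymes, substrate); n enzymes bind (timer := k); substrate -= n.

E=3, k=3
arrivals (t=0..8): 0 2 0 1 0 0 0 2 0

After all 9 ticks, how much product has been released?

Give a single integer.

Answer: 3

Derivation:
t=0: arr=0 -> substrate=0 bound=0 product=0
t=1: arr=2 -> substrate=0 bound=2 product=0
t=2: arr=0 -> substrate=0 bound=2 product=0
t=3: arr=1 -> substrate=0 bound=3 product=0
t=4: arr=0 -> substrate=0 bound=1 product=2
t=5: arr=0 -> substrate=0 bound=1 product=2
t=6: arr=0 -> substrate=0 bound=0 product=3
t=7: arr=2 -> substrate=0 bound=2 product=3
t=8: arr=0 -> substrate=0 bound=2 product=3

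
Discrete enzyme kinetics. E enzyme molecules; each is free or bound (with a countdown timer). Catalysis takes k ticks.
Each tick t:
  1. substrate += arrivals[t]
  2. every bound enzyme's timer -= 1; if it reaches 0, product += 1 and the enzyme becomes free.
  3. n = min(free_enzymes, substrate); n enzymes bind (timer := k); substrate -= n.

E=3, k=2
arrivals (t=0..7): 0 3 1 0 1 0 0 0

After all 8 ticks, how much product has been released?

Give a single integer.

t=0: arr=0 -> substrate=0 bound=0 product=0
t=1: arr=3 -> substrate=0 bound=3 product=0
t=2: arr=1 -> substrate=1 bound=3 product=0
t=3: arr=0 -> substrate=0 bound=1 product=3
t=4: arr=1 -> substrate=0 bound=2 product=3
t=5: arr=0 -> substrate=0 bound=1 product=4
t=6: arr=0 -> substrate=0 bound=0 product=5
t=7: arr=0 -> substrate=0 bound=0 product=5

Answer: 5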